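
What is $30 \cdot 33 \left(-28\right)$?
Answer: $-27720$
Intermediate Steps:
$30 \cdot 33 \left(-28\right) = 990 \left(-28\right) = -27720$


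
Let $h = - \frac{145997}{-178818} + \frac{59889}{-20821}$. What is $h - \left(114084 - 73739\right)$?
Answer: $- \frac{150218946052075}{3723169578} \approx -40347.0$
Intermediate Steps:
$h = - \frac{7669427665}{3723169578}$ ($h = \left(-145997\right) \left(- \frac{1}{178818}\right) + 59889 \left(- \frac{1}{20821}\right) = \frac{145997}{178818} - \frac{59889}{20821} = - \frac{7669427665}{3723169578} \approx -2.0599$)
$h - \left(114084 - 73739\right) = - \frac{7669427665}{3723169578} - \left(114084 - 73739\right) = - \frac{7669427665}{3723169578} - 40345 = - \frac{150218946052075}{3723169578}$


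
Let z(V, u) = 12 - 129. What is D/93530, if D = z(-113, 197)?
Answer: -117/93530 ≈ -0.0012509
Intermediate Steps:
z(V, u) = -117
D = -117
D/93530 = -117/93530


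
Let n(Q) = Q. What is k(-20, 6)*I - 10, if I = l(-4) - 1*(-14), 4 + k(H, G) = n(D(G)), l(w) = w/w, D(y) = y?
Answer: 20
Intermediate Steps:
l(w) = 1
k(H, G) = -4 + G
I = 15 (I = 1 - 1*(-14) = 1 + 14 = 15)
k(-20, 6)*I - 10 = (-4 + 6)*15 - 10 = 2*15 - 10 = 30 - 10 = 20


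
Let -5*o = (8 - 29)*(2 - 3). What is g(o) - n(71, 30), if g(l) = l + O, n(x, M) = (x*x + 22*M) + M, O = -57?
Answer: -28961/5 ≈ -5792.2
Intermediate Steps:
n(x, M) = x**2 + 23*M (n(x, M) = (x**2 + 22*M) + M = x**2 + 23*M)
o = -21/5 (o = -(8 - 29)*(2 - 3)/5 = -(-21)*(-1)/5 = -1/5*21 = -21/5 ≈ -4.2000)
g(l) = -57 + l (g(l) = l - 57 = -57 + l)
g(o) - n(71, 30) = (-57 - 21/5) - (71**2 + 23*30) = -306/5 - (5041 + 690) = -306/5 - 1*5731 = -306/5 - 5731 = -28961/5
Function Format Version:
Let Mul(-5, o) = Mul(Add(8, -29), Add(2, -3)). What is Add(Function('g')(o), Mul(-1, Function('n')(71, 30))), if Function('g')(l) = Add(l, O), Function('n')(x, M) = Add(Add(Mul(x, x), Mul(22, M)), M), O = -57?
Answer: Rational(-28961, 5) ≈ -5792.2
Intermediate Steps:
Function('n')(x, M) = Add(Pow(x, 2), Mul(23, M)) (Function('n')(x, M) = Add(Add(Pow(x, 2), Mul(22, M)), M) = Add(Pow(x, 2), Mul(23, M)))
o = Rational(-21, 5) (o = Mul(Rational(-1, 5), Mul(Add(8, -29), Add(2, -3))) = Mul(Rational(-1, 5), Mul(-21, -1)) = Mul(Rational(-1, 5), 21) = Rational(-21, 5) ≈ -4.2000)
Function('g')(l) = Add(-57, l) (Function('g')(l) = Add(l, -57) = Add(-57, l))
Add(Function('g')(o), Mul(-1, Function('n')(71, 30))) = Add(Add(-57, Rational(-21, 5)), Mul(-1, Add(Pow(71, 2), Mul(23, 30)))) = Add(Rational(-306, 5), Mul(-1, Add(5041, 690))) = Add(Rational(-306, 5), Mul(-1, 5731)) = Add(Rational(-306, 5), -5731) = Rational(-28961, 5)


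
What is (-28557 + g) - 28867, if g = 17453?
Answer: -39971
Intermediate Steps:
(-28557 + g) - 28867 = (-28557 + 17453) - 28867 = -11104 - 28867 = -39971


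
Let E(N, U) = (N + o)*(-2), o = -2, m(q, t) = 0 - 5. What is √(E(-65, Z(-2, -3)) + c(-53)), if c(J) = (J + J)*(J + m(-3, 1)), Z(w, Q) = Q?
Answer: 3*√698 ≈ 79.259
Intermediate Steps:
m(q, t) = -5
c(J) = 2*J*(-5 + J) (c(J) = (J + J)*(J - 5) = (2*J)*(-5 + J) = 2*J*(-5 + J))
E(N, U) = 4 - 2*N (E(N, U) = (N - 2)*(-2) = (-2 + N)*(-2) = 4 - 2*N)
√(E(-65, Z(-2, -3)) + c(-53)) = √((4 - 2*(-65)) + 2*(-53)*(-5 - 53)) = √((4 + 130) + 2*(-53)*(-58)) = √(134 + 6148) = √6282 = 3*√698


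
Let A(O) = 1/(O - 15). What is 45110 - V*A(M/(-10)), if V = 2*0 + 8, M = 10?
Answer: 90221/2 ≈ 45111.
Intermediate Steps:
V = 8 (V = 0 + 8 = 8)
A(O) = 1/(-15 + O)
45110 - V*A(M/(-10)) = 45110 - 8/(-15 + 10/(-10)) = 45110 - 8/(-15 + 10*(-⅒)) = 45110 - 8/(-15 - 1) = 45110 - 8/(-16) = 45110 - 8*(-1)/16 = 45110 - 1*(-½) = 45110 + ½ = 90221/2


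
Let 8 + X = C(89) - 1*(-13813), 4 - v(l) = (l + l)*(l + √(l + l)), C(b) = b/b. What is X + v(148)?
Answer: -29998 - 592*√74 ≈ -35091.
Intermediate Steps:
C(b) = 1
v(l) = 4 - 2*l*(l + √2*√l) (v(l) = 4 - (l + l)*(l + √(l + l)) = 4 - 2*l*(l + √(2*l)) = 4 - 2*l*(l + √2*√l))
X = 13806 (X = -8 + (1 - 1*(-13813)) = -8 + (1 + 13813) = -8 + 13814 = 13806)
X + v(148) = 13806 + (4 - 2*148² - 2*√2*148^(3/2)) = 13806 + (4 - 2*21904 - 2*√2*296*√37) = 13806 + (4 - 43808 - 592*√74) = 13806 + (-43804 - 592*√74) = -29998 - 592*√74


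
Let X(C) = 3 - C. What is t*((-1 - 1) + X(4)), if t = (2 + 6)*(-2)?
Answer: 48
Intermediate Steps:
t = -16 (t = 8*(-2) = -16)
t*((-1 - 1) + X(4)) = -16*((-1 - 1) + (3 - 1*4)) = -16*(-2 + (3 - 4)) = -16*(-2 - 1) = -16*(-3) = 48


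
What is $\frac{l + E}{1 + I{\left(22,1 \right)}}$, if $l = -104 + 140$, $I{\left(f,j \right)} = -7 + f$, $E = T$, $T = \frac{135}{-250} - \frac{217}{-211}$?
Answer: $\frac{384953}{168800} \approx 2.2805$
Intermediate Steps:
$T = \frac{5153}{10550}$ ($T = 135 \left(- \frac{1}{250}\right) - - \frac{217}{211} = - \frac{27}{50} + \frac{217}{211} = \frac{5153}{10550} \approx 0.48844$)
$E = \frac{5153}{10550} \approx 0.48844$
$l = 36$
$\frac{l + E}{1 + I{\left(22,1 \right)}} = \frac{36 + \frac{5153}{10550}}{1 + \left(-7 + 22\right)} = \frac{384953}{10550 \left(1 + 15\right)} = \frac{384953}{10550 \cdot 16} = \frac{384953}{10550} \cdot \frac{1}{16} = \frac{384953}{168800}$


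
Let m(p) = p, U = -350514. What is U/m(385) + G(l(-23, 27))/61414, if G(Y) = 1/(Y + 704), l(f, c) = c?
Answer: -15735847227491/17284049090 ≈ -910.43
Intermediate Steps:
G(Y) = 1/(704 + Y)
U/m(385) + G(l(-23, 27))/61414 = -350514/385 + 1/((704 + 27)*61414) = -350514*1/385 + (1/61414)/731 = -350514/385 + (1/731)*(1/61414) = -350514/385 + 1/44893634 = -15735847227491/17284049090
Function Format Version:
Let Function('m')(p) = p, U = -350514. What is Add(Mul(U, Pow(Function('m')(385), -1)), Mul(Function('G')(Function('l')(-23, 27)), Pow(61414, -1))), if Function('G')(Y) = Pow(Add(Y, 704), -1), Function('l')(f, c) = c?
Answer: Rational(-15735847227491, 17284049090) ≈ -910.43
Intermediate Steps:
Function('G')(Y) = Pow(Add(704, Y), -1)
Add(Mul(U, Pow(Function('m')(385), -1)), Mul(Function('G')(Function('l')(-23, 27)), Pow(61414, -1))) = Add(Mul(-350514, Pow(385, -1)), Mul(Pow(Add(704, 27), -1), Pow(61414, -1))) = Add(Mul(-350514, Rational(1, 385)), Mul(Pow(731, -1), Rational(1, 61414))) = Add(Rational(-350514, 385), Mul(Rational(1, 731), Rational(1, 61414))) = Add(Rational(-350514, 385), Rational(1, 44893634)) = Rational(-15735847227491, 17284049090)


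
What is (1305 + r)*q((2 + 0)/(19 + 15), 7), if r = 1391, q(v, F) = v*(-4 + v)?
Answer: -180632/289 ≈ -625.02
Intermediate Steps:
(1305 + r)*q((2 + 0)/(19 + 15), 7) = (1305 + 1391)*(((2 + 0)/(19 + 15))*(-4 + (2 + 0)/(19 + 15))) = 2696*((2/34)*(-4 + 2/34)) = 2696*((2*(1/34))*(-4 + 2*(1/34))) = 2696*((-4 + 1/17)/17) = 2696*((1/17)*(-67/17)) = 2696*(-67/289) = -180632/289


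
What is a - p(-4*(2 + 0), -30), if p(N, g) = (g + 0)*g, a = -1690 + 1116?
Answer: -1474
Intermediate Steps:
a = -574
p(N, g) = g² (p(N, g) = g*g = g²)
a - p(-4*(2 + 0), -30) = -574 - 1*(-30)² = -574 - 1*900 = -574 - 900 = -1474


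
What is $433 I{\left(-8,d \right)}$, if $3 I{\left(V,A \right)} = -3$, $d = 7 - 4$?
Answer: $-433$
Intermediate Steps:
$d = 3$ ($d = 7 - 4 = 3$)
$I{\left(V,A \right)} = -1$ ($I{\left(V,A \right)} = \frac{1}{3} \left(-3\right) = -1$)
$433 I{\left(-8,d \right)} = 433 \left(-1\right) = -433$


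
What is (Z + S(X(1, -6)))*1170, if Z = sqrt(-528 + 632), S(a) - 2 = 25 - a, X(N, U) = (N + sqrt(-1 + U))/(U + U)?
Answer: 63375/2 + 2340*sqrt(26) + 195*I*sqrt(7)/2 ≈ 43619.0 + 257.96*I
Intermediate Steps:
X(N, U) = (N + sqrt(-1 + U))/(2*U) (X(N, U) = (N + sqrt(-1 + U))/((2*U)) = (N + sqrt(-1 + U))*(1/(2*U)) = (N + sqrt(-1 + U))/(2*U))
S(a) = 27 - a (S(a) = 2 + (25 - a) = 27 - a)
Z = 2*sqrt(26) (Z = sqrt(104) = 2*sqrt(26) ≈ 10.198)
(Z + S(X(1, -6)))*1170 = (2*sqrt(26) + (27 - (1 + sqrt(-1 - 6))/(2*(-6))))*1170 = (2*sqrt(26) + (27 - (-1)*(1 + sqrt(-7))/(2*6)))*1170 = (2*sqrt(26) + (27 - (-1)*(1 + I*sqrt(7))/(2*6)))*1170 = (2*sqrt(26) + (27 - (-1/12 - I*sqrt(7)/12)))*1170 = (2*sqrt(26) + (27 + (1/12 + I*sqrt(7)/12)))*1170 = (2*sqrt(26) + (325/12 + I*sqrt(7)/12))*1170 = (325/12 + 2*sqrt(26) + I*sqrt(7)/12)*1170 = 63375/2 + 2340*sqrt(26) + 195*I*sqrt(7)/2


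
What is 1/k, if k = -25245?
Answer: -1/25245 ≈ -3.9612e-5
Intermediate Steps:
1/k = 1/(-25245) = -1/25245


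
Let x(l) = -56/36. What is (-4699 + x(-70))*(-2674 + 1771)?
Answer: 12733805/3 ≈ 4.2446e+6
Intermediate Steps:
x(l) = -14/9 (x(l) = -56*1/36 = -14/9)
(-4699 + x(-70))*(-2674 + 1771) = (-4699 - 14/9)*(-2674 + 1771) = -42305/9*(-903) = 12733805/3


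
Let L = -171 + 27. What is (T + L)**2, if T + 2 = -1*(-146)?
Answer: 0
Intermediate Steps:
L = -144
T = 144 (T = -2 - 1*(-146) = -2 + 146 = 144)
(T + L)**2 = (144 - 144)**2 = 0**2 = 0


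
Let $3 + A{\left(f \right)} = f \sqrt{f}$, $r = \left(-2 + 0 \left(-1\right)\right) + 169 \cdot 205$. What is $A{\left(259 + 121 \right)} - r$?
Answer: $-34646 + 760 \sqrt{95} \approx -27238.0$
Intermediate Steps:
$r = 34643$ ($r = \left(-2 + 0\right) + 34645 = -2 + 34645 = 34643$)
$A{\left(f \right)} = -3 + f^{\frac{3}{2}}$ ($A{\left(f \right)} = -3 + f \sqrt{f} = -3 + f^{\frac{3}{2}}$)
$A{\left(259 + 121 \right)} - r = \left(-3 + \left(259 + 121\right)^{\frac{3}{2}}\right) - 34643 = \left(-3 + 380^{\frac{3}{2}}\right) - 34643 = \left(-3 + 760 \sqrt{95}\right) - 34643 = -34646 + 760 \sqrt{95}$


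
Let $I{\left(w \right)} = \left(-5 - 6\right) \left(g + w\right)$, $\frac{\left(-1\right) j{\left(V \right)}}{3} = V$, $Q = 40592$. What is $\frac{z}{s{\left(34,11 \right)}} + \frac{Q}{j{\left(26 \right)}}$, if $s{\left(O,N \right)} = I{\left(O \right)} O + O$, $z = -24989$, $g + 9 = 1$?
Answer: $- \frac{21743741}{41990} \approx -517.83$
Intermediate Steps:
$g = -8$ ($g = -9 + 1 = -8$)
$j{\left(V \right)} = - 3 V$
$I{\left(w \right)} = 88 - 11 w$ ($I{\left(w \right)} = \left(-5 - 6\right) \left(-8 + w\right) = - 11 \left(-8 + w\right) = 88 - 11 w$)
$s{\left(O,N \right)} = O + O \left(88 - 11 O\right)$ ($s{\left(O,N \right)} = \left(88 - 11 O\right) O + O = O \left(88 - 11 O\right) + O = O + O \left(88 - 11 O\right)$)
$\frac{z}{s{\left(34,11 \right)}} + \frac{Q}{j{\left(26 \right)}} = - \frac{24989}{34 \left(89 - 374\right)} + \frac{40592}{\left(-3\right) 26} = - \frac{24989}{34 \left(89 - 374\right)} + \frac{40592}{-78} = - \frac{24989}{34 \left(-285\right)} + 40592 \left(- \frac{1}{78}\right) = - \frac{24989}{-9690} - \frac{20296}{39} = \left(-24989\right) \left(- \frac{1}{9690}\right) - \frac{20296}{39} = \frac{24989}{9690} - \frac{20296}{39} = - \frac{21743741}{41990}$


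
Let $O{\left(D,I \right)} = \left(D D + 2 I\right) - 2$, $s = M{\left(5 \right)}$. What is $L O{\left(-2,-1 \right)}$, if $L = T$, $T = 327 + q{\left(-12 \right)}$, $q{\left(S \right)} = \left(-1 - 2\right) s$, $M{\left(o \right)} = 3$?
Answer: $0$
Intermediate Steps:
$s = 3$
$q{\left(S \right)} = -9$ ($q{\left(S \right)} = \left(-1 - 2\right) 3 = \left(-3\right) 3 = -9$)
$O{\left(D,I \right)} = -2 + D^{2} + 2 I$ ($O{\left(D,I \right)} = \left(D^{2} + 2 I\right) - 2 = -2 + D^{2} + 2 I$)
$T = 318$ ($T = 327 - 9 = 318$)
$L = 318$
$L O{\left(-2,-1 \right)} = 318 \left(-2 + \left(-2\right)^{2} + 2 \left(-1\right)\right) = 318 \left(-2 + 4 - 2\right) = 318 \cdot 0 = 0$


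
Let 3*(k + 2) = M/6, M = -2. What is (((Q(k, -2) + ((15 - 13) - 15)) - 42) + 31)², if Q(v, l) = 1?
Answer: 529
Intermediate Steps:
k = -19/9 (k = -2 + (-2/6)/3 = -2 + (-2*⅙)/3 = -2 + (⅓)*(-⅓) = -2 - ⅑ = -19/9 ≈ -2.1111)
(((Q(k, -2) + ((15 - 13) - 15)) - 42) + 31)² = (((1 + ((15 - 13) - 15)) - 42) + 31)² = (((1 + (2 - 15)) - 42) + 31)² = (((1 - 13) - 42) + 31)² = ((-12 - 42) + 31)² = (-54 + 31)² = (-23)² = 529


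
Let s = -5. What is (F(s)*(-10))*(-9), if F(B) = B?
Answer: -450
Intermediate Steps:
(F(s)*(-10))*(-9) = -5*(-10)*(-9) = 50*(-9) = -450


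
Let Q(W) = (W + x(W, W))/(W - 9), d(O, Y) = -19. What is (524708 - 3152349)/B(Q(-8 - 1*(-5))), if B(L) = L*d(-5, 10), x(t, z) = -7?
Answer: 15765846/95 ≈ 1.6596e+5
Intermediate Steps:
Q(W) = (-7 + W)/(-9 + W) (Q(W) = (W - 7)/(W - 9) = (-7 + W)/(-9 + W))
B(L) = -19*L (B(L) = L*(-19) = -19*L)
(524708 - 3152349)/B(Q(-8 - 1*(-5))) = (524708 - 3152349)/((-19*(-7 + (-8 - 1*(-5)))/(-9 + (-8 - 1*(-5))))) = -2627641*(-(-9 + (-8 + 5))/(19*(-7 + (-8 + 5)))) = -2627641*(-(-9 - 3)/(19*(-7 - 3))) = -2627641/((-19*(-10)/(-12))) = -2627641/((-(-19)*(-10)/12)) = -2627641/((-19*⅚)) = -2627641/(-95/6) = -2627641*(-6/95) = 15765846/95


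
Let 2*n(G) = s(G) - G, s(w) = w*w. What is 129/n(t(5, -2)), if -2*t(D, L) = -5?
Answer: 344/5 ≈ 68.800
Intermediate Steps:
s(w) = w**2
t(D, L) = 5/2 (t(D, L) = -1/2*(-5) = 5/2)
n(G) = G**2/2 - G/2 (n(G) = (G**2 - G)/2 = G**2/2 - G/2)
129/n(t(5, -2)) = 129/(((1/2)*(5/2)*(-1 + 5/2))) = 129/(((1/2)*(5/2)*(3/2))) = 129/(15/8) = 129*(8/15) = 344/5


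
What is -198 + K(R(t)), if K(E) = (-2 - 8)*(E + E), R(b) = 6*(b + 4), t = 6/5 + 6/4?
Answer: -1002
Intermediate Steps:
t = 27/10 (t = 6*(⅕) + 6*(¼) = 6/5 + 3/2 = 27/10 ≈ 2.7000)
R(b) = 24 + 6*b (R(b) = 6*(4 + b) = 24 + 6*b)
K(E) = -20*E
-198 + K(R(t)) = -198 - 20*(24 + 6*(27/10)) = -198 - 20*(24 + 81/5) = -198 - 20*201/5 = -198 - 804 = -1002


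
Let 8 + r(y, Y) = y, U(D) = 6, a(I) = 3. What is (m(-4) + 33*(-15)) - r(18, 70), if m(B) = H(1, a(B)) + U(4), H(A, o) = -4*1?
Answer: -503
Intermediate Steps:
H(A, o) = -4
m(B) = 2 (m(B) = -4 + 6 = 2)
r(y, Y) = -8 + y
(m(-4) + 33*(-15)) - r(18, 70) = (2 + 33*(-15)) - (-8 + 18) = (2 - 495) - 1*10 = -493 - 10 = -503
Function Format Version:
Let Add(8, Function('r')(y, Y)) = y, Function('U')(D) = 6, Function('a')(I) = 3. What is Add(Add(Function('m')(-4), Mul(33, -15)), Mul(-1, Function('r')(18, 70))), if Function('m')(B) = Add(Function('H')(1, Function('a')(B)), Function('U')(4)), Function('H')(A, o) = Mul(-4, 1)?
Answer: -503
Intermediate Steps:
Function('H')(A, o) = -4
Function('m')(B) = 2 (Function('m')(B) = Add(-4, 6) = 2)
Function('r')(y, Y) = Add(-8, y)
Add(Add(Function('m')(-4), Mul(33, -15)), Mul(-1, Function('r')(18, 70))) = Add(Add(2, Mul(33, -15)), Mul(-1, Add(-8, 18))) = Add(Add(2, -495), Mul(-1, 10)) = Add(-493, -10) = -503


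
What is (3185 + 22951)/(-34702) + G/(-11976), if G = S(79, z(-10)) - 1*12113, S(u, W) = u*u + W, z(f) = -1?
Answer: -54599945/207795576 ≈ -0.26276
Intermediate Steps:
S(u, W) = W + u**2 (S(u, W) = u**2 + W = W + u**2)
G = -5873 (G = (-1 + 79**2) - 1*12113 = (-1 + 6241) - 12113 = 6240 - 12113 = -5873)
(3185 + 22951)/(-34702) + G/(-11976) = (3185 + 22951)/(-34702) - 5873/(-11976) = 26136*(-1/34702) - 5873*(-1/11976) = -13068/17351 + 5873/11976 = -54599945/207795576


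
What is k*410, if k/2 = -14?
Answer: -11480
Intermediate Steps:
k = -28 (k = 2*(-14) = -28)
k*410 = -28*410 = -11480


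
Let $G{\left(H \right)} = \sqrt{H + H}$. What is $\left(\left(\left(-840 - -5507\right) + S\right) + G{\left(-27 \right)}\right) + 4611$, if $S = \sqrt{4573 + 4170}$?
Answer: $9278 + \sqrt{8743} + 3 i \sqrt{6} \approx 9371.5 + 7.3485 i$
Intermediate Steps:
$G{\left(H \right)} = \sqrt{2} \sqrt{H}$ ($G{\left(H \right)} = \sqrt{2 H} = \sqrt{2} \sqrt{H}$)
$S = \sqrt{8743} \approx 93.504$
$\left(\left(\left(-840 - -5507\right) + S\right) + G{\left(-27 \right)}\right) + 4611 = \left(\left(\left(-840 - -5507\right) + \sqrt{8743}\right) + \sqrt{2} \sqrt{-27}\right) + 4611 = \left(\left(\left(-840 + 5507\right) + \sqrt{8743}\right) + \sqrt{2} \cdot 3 i \sqrt{3}\right) + 4611 = \left(\left(4667 + \sqrt{8743}\right) + 3 i \sqrt{6}\right) + 4611 = \left(4667 + \sqrt{8743} + 3 i \sqrt{6}\right) + 4611 = 9278 + \sqrt{8743} + 3 i \sqrt{6}$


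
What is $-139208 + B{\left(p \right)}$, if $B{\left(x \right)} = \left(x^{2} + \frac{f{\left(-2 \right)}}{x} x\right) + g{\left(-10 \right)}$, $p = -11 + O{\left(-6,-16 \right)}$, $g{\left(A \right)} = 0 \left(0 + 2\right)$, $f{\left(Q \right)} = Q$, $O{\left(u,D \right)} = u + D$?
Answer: $-138121$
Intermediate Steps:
$O{\left(u,D \right)} = D + u$
$g{\left(A \right)} = 0$ ($g{\left(A \right)} = 0 \cdot 2 = 0$)
$p = -33$ ($p = -11 - 22 = -33$)
$B{\left(x \right)} = -2 + x^{2}$ ($B{\left(x \right)} = \left(x^{2} + - \frac{2}{x} x\right) + 0 = \left(x^{2} - 2\right) + 0 = \left(-2 + x^{2}\right) + 0 = -2 + x^{2}$)
$-139208 + B{\left(p \right)} = -139208 - \left(2 - \left(-33\right)^{2}\right) = -139208 + \left(-2 + 1089\right) = -139208 + 1087 = -138121$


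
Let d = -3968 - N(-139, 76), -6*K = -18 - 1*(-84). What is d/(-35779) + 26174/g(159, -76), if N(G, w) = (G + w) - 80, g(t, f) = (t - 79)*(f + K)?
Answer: -454928773/124510920 ≈ -3.6537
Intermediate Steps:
K = -11 (K = -(-18 - 1*(-84))/6 = -(-18 + 84)/6 = -⅙*66 = -11)
g(t, f) = (-79 + t)*(-11 + f) (g(t, f) = (t - 79)*(f - 11) = (-79 + t)*(-11 + f))
N(G, w) = -80 + G + w
d = -3825 (d = -3968 - (-80 - 139 + 76) = -3968 - 1*(-143) = -3968 + 143 = -3825)
d/(-35779) + 26174/g(159, -76) = -3825/(-35779) + 26174/(869 - 79*(-76) - 11*159 - 76*159) = -3825*(-1/35779) + 26174/(869 + 6004 - 1749 - 12084) = 3825/35779 + 26174/(-6960) = 3825/35779 + 26174*(-1/6960) = 3825/35779 - 13087/3480 = -454928773/124510920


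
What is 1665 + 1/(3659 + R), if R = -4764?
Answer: 1839824/1105 ≈ 1665.0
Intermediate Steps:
1665 + 1/(3659 + R) = 1665 + 1/(3659 - 4764) = 1665 + 1/(-1105) = 1665 - 1/1105 = 1839824/1105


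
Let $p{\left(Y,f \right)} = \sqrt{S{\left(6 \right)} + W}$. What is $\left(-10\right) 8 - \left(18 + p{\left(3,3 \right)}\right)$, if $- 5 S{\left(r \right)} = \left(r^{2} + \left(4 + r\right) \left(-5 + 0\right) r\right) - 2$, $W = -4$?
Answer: $-98 - \frac{\sqrt{1230}}{5} \approx -105.01$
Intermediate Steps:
$S{\left(r \right)} = \frac{2}{5} - \frac{r^{2}}{5} - \frac{r \left(-20 - 5 r\right)}{5}$ ($S{\left(r \right)} = - \frac{\left(r^{2} + \left(4 + r\right) \left(-5 + 0\right) r\right) - 2}{5} = - \frac{\left(r^{2} + \left(4 + r\right) \left(-5\right) r\right) - 2}{5} = - \frac{\left(r^{2} + \left(-20 - 5 r\right) r\right) - 2}{5} = - \frac{\left(r^{2} + r \left(-20 - 5 r\right)\right) - 2}{5} = - \frac{-2 + r^{2} + r \left(-20 - 5 r\right)}{5} = \frac{2}{5} - \frac{r^{2}}{5} - \frac{r \left(-20 - 5 r\right)}{5}$)
$p{\left(Y,f \right)} = \frac{\sqrt{1230}}{5}$ ($p{\left(Y,f \right)} = \sqrt{\left(\frac{2}{5} + 4 \cdot 6 + \frac{4 \cdot 6^{2}}{5}\right) - 4} = \sqrt{\left(\frac{2}{5} + 24 + \frac{4}{5} \cdot 36\right) - 4} = \sqrt{\left(\frac{2}{5} + 24 + \frac{144}{5}\right) - 4} = \sqrt{\frac{266}{5} - 4} = \sqrt{\frac{246}{5}} = \frac{\sqrt{1230}}{5}$)
$\left(-10\right) 8 - \left(18 + p{\left(3,3 \right)}\right) = \left(-10\right) 8 - \left(18 + \frac{\sqrt{1230}}{5}\right) = -80 - \left(18 + \frac{\sqrt{1230}}{5}\right) = -98 - \frac{\sqrt{1230}}{5}$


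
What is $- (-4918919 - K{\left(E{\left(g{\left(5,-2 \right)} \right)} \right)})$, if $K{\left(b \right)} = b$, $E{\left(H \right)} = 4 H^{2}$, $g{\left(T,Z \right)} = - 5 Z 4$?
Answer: $4925319$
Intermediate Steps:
$g{\left(T,Z \right)} = - 20 Z$
$- (-4918919 - K{\left(E{\left(g{\left(5,-2 \right)} \right)} \right)}) = - (-4918919 - 4 \left(\left(-20\right) \left(-2\right)\right)^{2}) = - (-4918919 - 4 \cdot 40^{2}) = - (-4918919 - 4 \cdot 1600) = - (-4918919 - 6400) = \left(-1\right) \left(-4925319\right) = 4925319$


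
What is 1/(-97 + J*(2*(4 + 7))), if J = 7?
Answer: 1/57 ≈ 0.017544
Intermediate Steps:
1/(-97 + J*(2*(4 + 7))) = 1/(-97 + 7*(2*(4 + 7))) = 1/(-97 + 7*(2*11)) = 1/(-97 + 7*22) = 1/(-97 + 154) = 1/57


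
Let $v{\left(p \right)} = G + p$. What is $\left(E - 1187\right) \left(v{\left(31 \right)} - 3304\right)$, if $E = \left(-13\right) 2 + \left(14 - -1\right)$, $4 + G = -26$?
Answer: $3956994$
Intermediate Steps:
$G = -30$ ($G = -4 - 26 = -30$)
$E = -11$ ($E = -26 + \left(14 + 1\right) = -26 + 15 = -11$)
$v{\left(p \right)} = -30 + p$
$\left(E - 1187\right) \left(v{\left(31 \right)} - 3304\right) = \left(-11 - 1187\right) \left(\left(-30 + 31\right) - 3304\right) = - 1198 \left(1 - 3304\right) = \left(-1198\right) \left(-3303\right) = 3956994$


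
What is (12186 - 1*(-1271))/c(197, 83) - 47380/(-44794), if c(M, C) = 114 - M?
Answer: -299430159/1858951 ≈ -161.07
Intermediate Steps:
(12186 - 1*(-1271))/c(197, 83) - 47380/(-44794) = (12186 - 1*(-1271))/(114 - 1*197) - 47380/(-44794) = (12186 + 1271)/(114 - 197) - 47380*(-1/44794) = 13457/(-83) + 23690/22397 = 13457*(-1/83) + 23690/22397 = -13457/83 + 23690/22397 = -299430159/1858951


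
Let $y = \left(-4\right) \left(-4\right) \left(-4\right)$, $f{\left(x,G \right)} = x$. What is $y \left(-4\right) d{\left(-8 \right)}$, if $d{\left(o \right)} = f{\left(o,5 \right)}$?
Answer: $-2048$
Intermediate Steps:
$d{\left(o \right)} = o$
$y = -64$ ($y = 16 \left(-4\right) = -64$)
$y \left(-4\right) d{\left(-8 \right)} = \left(-64\right) \left(-4\right) \left(-8\right) = 256 \left(-8\right) = -2048$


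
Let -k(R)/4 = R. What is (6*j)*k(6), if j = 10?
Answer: -1440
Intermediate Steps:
k(R) = -4*R
(6*j)*k(6) = (6*10)*(-4*6) = 60*(-24) = -1440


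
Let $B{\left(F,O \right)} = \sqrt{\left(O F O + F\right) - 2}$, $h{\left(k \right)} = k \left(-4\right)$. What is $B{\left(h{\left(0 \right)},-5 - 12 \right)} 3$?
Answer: $3 i \sqrt{2} \approx 4.2426 i$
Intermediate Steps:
$h{\left(k \right)} = - 4 k$
$B{\left(F,O \right)} = \sqrt{-2 + F + F O^{2}}$ ($B{\left(F,O \right)} = \sqrt{\left(F O O + F\right) - 2} = \sqrt{\left(F O^{2} + F\right) - 2} = \sqrt{\left(F + F O^{2}\right) - 2} = \sqrt{-2 + F + F O^{2}}$)
$B{\left(h{\left(0 \right)},-5 - 12 \right)} 3 = \sqrt{-2 - 0 + \left(-4\right) 0 \left(-5 - 12\right)^{2}} \cdot 3 = \sqrt{-2 + 0 + 0 \left(-5 - 12\right)^{2}} \cdot 3 = \sqrt{-2 + 0 + 0 \left(-17\right)^{2}} \cdot 3 = \sqrt{-2 + 0 + 0 \cdot 289} \cdot 3 = \sqrt{-2 + 0 + 0} \cdot 3 = \sqrt{-2} \cdot 3 = i \sqrt{2} \cdot 3 = 3 i \sqrt{2}$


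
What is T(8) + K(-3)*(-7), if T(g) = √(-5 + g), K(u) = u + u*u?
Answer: -42 + √3 ≈ -40.268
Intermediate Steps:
K(u) = u + u²
T(8) + K(-3)*(-7) = √(-5 + 8) - 3*(1 - 3)*(-7) = √3 - 3*(-2)*(-7) = √3 + 6*(-7) = √3 - 42 = -42 + √3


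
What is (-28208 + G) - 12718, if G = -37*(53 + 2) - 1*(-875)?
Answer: -42086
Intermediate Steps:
G = -1160 (G = -37*55 + 875 = -2035 + 875 = -1160)
(-28208 + G) - 12718 = (-28208 - 1160) - 12718 = -29368 - 12718 = -42086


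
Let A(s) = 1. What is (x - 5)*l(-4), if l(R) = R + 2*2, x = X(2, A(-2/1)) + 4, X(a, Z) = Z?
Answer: 0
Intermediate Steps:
x = 5 (x = 1 + 4 = 5)
l(R) = 4 + R (l(R) = R + 4 = 4 + R)
(x - 5)*l(-4) = (5 - 5)*(4 - 4) = 0*0 = 0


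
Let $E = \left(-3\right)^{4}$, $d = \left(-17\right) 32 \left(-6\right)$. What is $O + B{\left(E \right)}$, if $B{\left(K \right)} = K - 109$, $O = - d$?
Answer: $-3292$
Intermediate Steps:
$d = 3264$ ($d = \left(-544\right) \left(-6\right) = 3264$)
$O = -3264$ ($O = \left(-1\right) 3264 = -3264$)
$E = 81$
$B{\left(K \right)} = -109 + K$ ($B{\left(K \right)} = K - 109 = -109 + K$)
$O + B{\left(E \right)} = -3264 + \left(-109 + 81\right) = -3264 - 28 = -3292$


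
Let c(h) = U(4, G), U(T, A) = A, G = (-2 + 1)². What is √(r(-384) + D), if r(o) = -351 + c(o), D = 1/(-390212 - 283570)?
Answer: I*√158893764907182/673782 ≈ 18.708*I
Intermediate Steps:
G = 1 (G = (-1)² = 1)
c(h) = 1
D = -1/673782 (D = 1/(-673782) = -1/673782 ≈ -1.4842e-6)
r(o) = -350 (r(o) = -351 + 1 = -350)
√(r(-384) + D) = √(-350 - 1/673782) = √(-235823701/673782) = I*√158893764907182/673782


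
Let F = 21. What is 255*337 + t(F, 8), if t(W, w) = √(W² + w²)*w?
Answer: 85935 + 8*√505 ≈ 86115.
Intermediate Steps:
t(W, w) = w*√(W² + w²)
255*337 + t(F, 8) = 255*337 + 8*√(21² + 8²) = 85935 + 8*√(441 + 64) = 85935 + 8*√505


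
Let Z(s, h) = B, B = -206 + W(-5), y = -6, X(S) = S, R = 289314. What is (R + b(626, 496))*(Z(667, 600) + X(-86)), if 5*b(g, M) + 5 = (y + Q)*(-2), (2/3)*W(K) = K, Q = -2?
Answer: -866502019/10 ≈ -8.6650e+7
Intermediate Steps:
W(K) = 3*K/2
B = -427/2 (B = -206 + (3/2)*(-5) = -206 - 15/2 = -427/2 ≈ -213.50)
Z(s, h) = -427/2
b(g, M) = 11/5 (b(g, M) = -1 + ((-6 - 2)*(-2))/5 = -1 + (-8*(-2))/5 = -1 + (⅕)*16 = -1 + 16/5 = 11/5)
(R + b(626, 496))*(Z(667, 600) + X(-86)) = (289314 + 11/5)*(-427/2 - 86) = (1446581/5)*(-599/2) = -866502019/10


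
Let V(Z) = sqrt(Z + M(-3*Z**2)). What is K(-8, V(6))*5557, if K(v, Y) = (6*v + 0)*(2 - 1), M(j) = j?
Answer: -266736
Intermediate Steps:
V(Z) = sqrt(Z - 3*Z**2)
K(v, Y) = 6*v (K(v, Y) = (6*v)*1 = 6*v)
K(-8, V(6))*5557 = (6*(-8))*5557 = -48*5557 = -266736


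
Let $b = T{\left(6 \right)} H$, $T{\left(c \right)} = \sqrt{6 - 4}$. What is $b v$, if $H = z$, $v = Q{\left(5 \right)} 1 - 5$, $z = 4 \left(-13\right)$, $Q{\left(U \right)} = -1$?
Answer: $312 \sqrt{2} \approx 441.23$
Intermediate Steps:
$z = -52$
$T{\left(c \right)} = \sqrt{2}$
$v = -6$ ($v = \left(-1\right) 1 - 5 = -1 - 5 = -6$)
$H = -52$
$b = - 52 \sqrt{2}$ ($b = \sqrt{2} \left(-52\right) = - 52 \sqrt{2} \approx -73.539$)
$b v = - 52 \sqrt{2} \left(-6\right) = 312 \sqrt{2}$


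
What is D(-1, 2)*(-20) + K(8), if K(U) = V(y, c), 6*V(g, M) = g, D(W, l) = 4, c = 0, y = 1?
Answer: -479/6 ≈ -79.833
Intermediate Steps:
V(g, M) = g/6
K(U) = ⅙ (K(U) = (⅙)*1 = ⅙)
D(-1, 2)*(-20) + K(8) = 4*(-20) + ⅙ = -80 + ⅙ = -479/6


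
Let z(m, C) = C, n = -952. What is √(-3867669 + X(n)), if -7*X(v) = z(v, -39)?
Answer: 2*I*√47378877/7 ≈ 1966.6*I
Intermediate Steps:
X(v) = 39/7 (X(v) = -⅐*(-39) = 39/7)
√(-3867669 + X(n)) = √(-3867669 + 39/7) = √(-27073644/7) = 2*I*√47378877/7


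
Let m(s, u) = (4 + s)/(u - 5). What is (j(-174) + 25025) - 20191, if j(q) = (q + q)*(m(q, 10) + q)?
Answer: 77218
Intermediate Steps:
m(s, u) = (4 + s)/(-5 + u)
j(q) = 2*q*(⅘ + 6*q/5) (j(q) = (q + q)*((4 + q)/(-5 + 10) + q) = (2*q)*((4 + q)/5 + q) = (2*q)*((⅘ + q/5) + q) = (2*q)*(⅘ + 6*q/5) = 2*q*(⅘ + 6*q/5))
(j(-174) + 25025) - 20191 = ((⅘)*(-174)*(2 + 3*(-174)) + 25025) - 20191 = ((⅘)*(-174)*(2 - 522) + 25025) - 20191 = ((⅘)*(-174)*(-520) + 25025) - 20191 = (72384 + 25025) - 20191 = 97409 - 20191 = 77218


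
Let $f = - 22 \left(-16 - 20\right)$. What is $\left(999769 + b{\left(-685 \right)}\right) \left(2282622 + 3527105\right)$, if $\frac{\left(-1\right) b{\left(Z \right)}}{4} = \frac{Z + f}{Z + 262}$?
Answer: $\frac{2456949321708805}{423} \approx 5.8084 \cdot 10^{12}$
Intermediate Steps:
$f = 792$ ($f = \left(-22\right) \left(-36\right) = 792$)
$b{\left(Z \right)} = - \frac{4 \left(792 + Z\right)}{262 + Z}$ ($b{\left(Z \right)} = - 4 \frac{Z + 792}{Z + 262} = - 4 \frac{792 + Z}{262 + Z} = - \frac{4 \left(792 + Z\right)}{262 + Z}$)
$\left(999769 + b{\left(-685 \right)}\right) \left(2282622 + 3527105\right) = \left(999769 + \frac{4 \left(-792 - -685\right)}{262 - 685}\right) \left(2282622 + 3527105\right) = \left(999769 + \frac{4 \left(-792 + 685\right)}{-423}\right) 5809727 = \left(999769 + 4 \left(- \frac{1}{423}\right) \left(-107\right)\right) 5809727 = \left(999769 + \frac{428}{423}\right) 5809727 = \frac{422902715}{423} \cdot 5809727 = \frac{2456949321708805}{423}$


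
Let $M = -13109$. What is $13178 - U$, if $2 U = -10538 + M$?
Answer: $\frac{50003}{2} \approx 25002.0$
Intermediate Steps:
$U = - \frac{23647}{2}$ ($U = \frac{-10538 - 13109}{2} = \frac{1}{2} \left(-23647\right) = - \frac{23647}{2} \approx -11824.0$)
$13178 - U = 13178 - - \frac{23647}{2} = 13178 + \frac{23647}{2} = \frac{50003}{2}$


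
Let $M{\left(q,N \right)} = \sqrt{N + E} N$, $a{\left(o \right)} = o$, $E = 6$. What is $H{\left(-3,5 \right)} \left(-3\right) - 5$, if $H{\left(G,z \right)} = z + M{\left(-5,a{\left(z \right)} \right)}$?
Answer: $-20 - 15 \sqrt{11} \approx -69.749$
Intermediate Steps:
$M{\left(q,N \right)} = N \sqrt{6 + N}$ ($M{\left(q,N \right)} = \sqrt{N + 6} N = \sqrt{6 + N} N = N \sqrt{6 + N}$)
$H{\left(G,z \right)} = z + z \sqrt{6 + z}$
$H{\left(-3,5 \right)} \left(-3\right) - 5 = 5 \left(1 + \sqrt{6 + 5}\right) \left(-3\right) - 5 = 5 \left(1 + \sqrt{11}\right) \left(-3\right) - 5 = \left(5 + 5 \sqrt{11}\right) \left(-3\right) - 5 = \left(-15 - 15 \sqrt{11}\right) - 5 = -20 - 15 \sqrt{11}$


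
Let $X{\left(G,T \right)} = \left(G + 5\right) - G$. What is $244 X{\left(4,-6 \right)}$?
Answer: $1220$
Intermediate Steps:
$X{\left(G,T \right)} = 5$ ($X{\left(G,T \right)} = \left(5 + G\right) - G = 5$)
$244 X{\left(4,-6 \right)} = 244 \cdot 5 = 1220$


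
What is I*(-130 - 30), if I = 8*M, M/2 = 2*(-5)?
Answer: 25600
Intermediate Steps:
M = -20 (M = 2*(2*(-5)) = 2*(-10) = -20)
I = -160 (I = 8*(-20) = -160)
I*(-130 - 30) = -160*(-130 - 30) = -160*(-160) = 25600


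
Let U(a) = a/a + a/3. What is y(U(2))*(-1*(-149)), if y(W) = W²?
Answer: 3725/9 ≈ 413.89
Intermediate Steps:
U(a) = 1 + a/3 (U(a) = 1 + a*(⅓) = 1 + a/3)
y(U(2))*(-1*(-149)) = (1 + (⅓)*2)²*(-1*(-149)) = (1 + ⅔)²*149 = (5/3)²*149 = (25/9)*149 = 3725/9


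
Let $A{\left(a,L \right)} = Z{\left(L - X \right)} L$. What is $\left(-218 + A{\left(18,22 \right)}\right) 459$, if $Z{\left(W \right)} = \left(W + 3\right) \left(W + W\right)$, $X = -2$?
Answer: $12986946$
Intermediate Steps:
$Z{\left(W \right)} = 2 W \left(3 + W\right)$ ($Z{\left(W \right)} = \left(3 + W\right) 2 W = 2 W \left(3 + W\right)$)
$A{\left(a,L \right)} = 2 L \left(2 + L\right) \left(5 + L\right)$ ($A{\left(a,L \right)} = 2 \left(L - -2\right) \left(3 + \left(L - -2\right)\right) L = 2 \left(L + 2\right) \left(3 + \left(L + 2\right)\right) L = 2 \left(2 + L\right) \left(3 + \left(2 + L\right)\right) L = 2 \left(2 + L\right) \left(5 + L\right) L = 2 L \left(2 + L\right) \left(5 + L\right)$)
$\left(-218 + A{\left(18,22 \right)}\right) 459 = \left(-218 + 2 \cdot 22 \left(2 + 22\right) \left(5 + 22\right)\right) 459 = \left(-218 + 2 \cdot 22 \cdot 24 \cdot 27\right) 459 = \left(-218 + 28512\right) 459 = 28294 \cdot 459 = 12986946$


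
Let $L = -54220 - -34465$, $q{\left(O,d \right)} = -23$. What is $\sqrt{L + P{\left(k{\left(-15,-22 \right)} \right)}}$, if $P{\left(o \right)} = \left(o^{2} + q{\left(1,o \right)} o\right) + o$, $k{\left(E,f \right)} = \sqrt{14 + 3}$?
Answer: $\sqrt{-19738 - 22 \sqrt{17}} \approx 140.81 i$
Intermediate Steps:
$k{\left(E,f \right)} = \sqrt{17}$
$P{\left(o \right)} = o^{2} - 22 o$ ($P{\left(o \right)} = \left(o^{2} - 23 o\right) + o = o^{2} - 22 o$)
$L = -19755$ ($L = -54220 + 34465 = -19755$)
$\sqrt{L + P{\left(k{\left(-15,-22 \right)} \right)}} = \sqrt{-19755 + \sqrt{17} \left(-22 + \sqrt{17}\right)}$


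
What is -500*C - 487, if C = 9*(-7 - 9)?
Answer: 71513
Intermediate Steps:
C = -144 (C = 9*(-16) = -144)
-500*C - 487 = -500*(-144) - 487 = 72000 - 487 = 71513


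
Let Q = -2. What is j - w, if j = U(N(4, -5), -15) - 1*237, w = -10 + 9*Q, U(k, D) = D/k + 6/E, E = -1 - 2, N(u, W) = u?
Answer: -859/4 ≈ -214.75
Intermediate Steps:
E = -3
U(k, D) = -2 + D/k (U(k, D) = D/k + 6/(-3) = D/k + 6*(-⅓) = D/k - 2 = -2 + D/k)
w = -28 (w = -10 + 9*(-2) = -10 - 18 = -28)
j = -971/4 (j = (-2 - 15/4) - 1*237 = (-2 - 15*¼) - 237 = (-2 - 15/4) - 237 = -23/4 - 237 = -971/4 ≈ -242.75)
j - w = -971/4 - 1*(-28) = -971/4 + 28 = -859/4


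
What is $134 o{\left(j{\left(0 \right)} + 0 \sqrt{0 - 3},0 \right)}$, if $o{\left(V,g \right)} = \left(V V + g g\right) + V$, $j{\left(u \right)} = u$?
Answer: $0$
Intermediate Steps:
$o{\left(V,g \right)} = V + V^{2} + g^{2}$ ($o{\left(V,g \right)} = \left(V^{2} + g^{2}\right) + V = V + V^{2} + g^{2}$)
$134 o{\left(j{\left(0 \right)} + 0 \sqrt{0 - 3},0 \right)} = 134 \left(\left(0 + 0 \sqrt{0 - 3}\right) + \left(0 + 0 \sqrt{0 - 3}\right)^{2} + 0^{2}\right) = 134 \left(\left(0 + 0 \sqrt{-3}\right) + \left(0 + 0 \sqrt{-3}\right)^{2} + 0\right) = 134 \left(\left(0 + 0 i \sqrt{3}\right) + \left(0 + 0 i \sqrt{3}\right)^{2} + 0\right) = 134 \left(\left(0 + 0\right) + \left(0 + 0\right)^{2} + 0\right) = 134 \left(0 + 0^{2} + 0\right) = 134 \left(0 + 0 + 0\right) = 134 \cdot 0 = 0$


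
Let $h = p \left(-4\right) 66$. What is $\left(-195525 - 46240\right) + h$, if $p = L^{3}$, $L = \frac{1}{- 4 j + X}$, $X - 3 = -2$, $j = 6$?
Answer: $- \frac{2941554491}{12167} \approx -2.4177 \cdot 10^{5}$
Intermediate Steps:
$X = 1$ ($X = 3 - 2 = 1$)
$L = - \frac{1}{23}$ ($L = \frac{1}{\left(-4\right) 6 + 1} = \frac{1}{-24 + 1} = \frac{1}{-23} = - \frac{1}{23} \approx -0.043478$)
$p = - \frac{1}{12167}$ ($p = \left(- \frac{1}{23}\right)^{3} = - \frac{1}{12167} \approx -8.219 \cdot 10^{-5}$)
$h = \frac{264}{12167}$ ($h = \left(- \frac{1}{12167}\right) \left(-4\right) 66 = \frac{4}{12167} \cdot 66 = \frac{264}{12167} \approx 0.021698$)
$\left(-195525 - 46240\right) + h = \left(-195525 - 46240\right) + \frac{264}{12167} = -241765 + \frac{264}{12167} = - \frac{2941554491}{12167}$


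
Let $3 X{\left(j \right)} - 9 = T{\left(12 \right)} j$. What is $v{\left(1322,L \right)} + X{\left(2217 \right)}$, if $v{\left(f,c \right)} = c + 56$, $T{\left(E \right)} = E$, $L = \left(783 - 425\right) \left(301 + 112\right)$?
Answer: $156781$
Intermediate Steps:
$L = 147854$ ($L = 358 \cdot 413 = 147854$)
$v{\left(f,c \right)} = 56 + c$
$X{\left(j \right)} = 3 + 4 j$ ($X{\left(j \right)} = 3 + \frac{12 j}{3} = 3 + 4 j$)
$v{\left(1322,L \right)} + X{\left(2217 \right)} = \left(56 + 147854\right) + \left(3 + 4 \cdot 2217\right) = 147910 + \left(3 + 8868\right) = 147910 + 8871 = 156781$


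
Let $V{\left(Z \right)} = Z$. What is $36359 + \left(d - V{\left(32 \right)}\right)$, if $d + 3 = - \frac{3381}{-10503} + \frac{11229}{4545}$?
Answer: $\frac{64225950836}{1768005} \approx 36327.0$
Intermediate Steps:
$d = - \frac{366799}{1768005}$ ($d = -3 + \left(- \frac{3381}{-10503} + \frac{11229}{4545}\right) = -3 + \left(\left(-3381\right) \left(- \frac{1}{10503}\right) + 11229 \cdot \frac{1}{4545}\right) = -3 + \left(\frac{1127}{3501} + \frac{3743}{1515}\right) = -3 + \frac{4937216}{1768005} = - \frac{366799}{1768005} \approx -0.20746$)
$36359 + \left(d - V{\left(32 \right)}\right) = 36359 - \frac{56942959}{1768005} = \frac{64225950836}{1768005}$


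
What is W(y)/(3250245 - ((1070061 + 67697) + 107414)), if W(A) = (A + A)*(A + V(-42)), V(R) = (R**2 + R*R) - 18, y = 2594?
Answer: 4523936/286439 ≈ 15.794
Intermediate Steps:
V(R) = -18 + 2*R**2 (V(R) = (R**2 + R**2) - 18 = 2*R**2 - 18 = -18 + 2*R**2)
W(A) = 2*A*(3510 + A) (W(A) = (A + A)*(A + (-18 + 2*(-42)**2)) = (2*A)*(A + (-18 + 2*1764)) = (2*A)*(A + (-18 + 3528)) = (2*A)*(A + 3510) = (2*A)*(3510 + A) = 2*A*(3510 + A))
W(y)/(3250245 - ((1070061 + 67697) + 107414)) = (2*2594*(3510 + 2594))/(3250245 - ((1070061 + 67697) + 107414)) = (2*2594*6104)/(3250245 - (1137758 + 107414)) = 31667552/(3250245 - 1*1245172) = 31667552/(3250245 - 1245172) = 31667552/2005073 = 31667552*(1/2005073) = 4523936/286439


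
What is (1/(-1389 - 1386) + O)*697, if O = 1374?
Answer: 2657555753/2775 ≈ 9.5768e+5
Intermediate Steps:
(1/(-1389 - 1386) + O)*697 = (1/(-1389 - 1386) + 1374)*697 = (1/(-2775) + 1374)*697 = (-1/2775 + 1374)*697 = (3812849/2775)*697 = 2657555753/2775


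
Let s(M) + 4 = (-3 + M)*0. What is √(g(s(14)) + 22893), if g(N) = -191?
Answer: √22702 ≈ 150.67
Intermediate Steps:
s(M) = -4 (s(M) = -4 + (-3 + M)*0 = -4 + 0 = -4)
√(g(s(14)) + 22893) = √(-191 + 22893) = √22702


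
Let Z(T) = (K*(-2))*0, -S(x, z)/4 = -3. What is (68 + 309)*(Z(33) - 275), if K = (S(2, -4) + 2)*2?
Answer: -103675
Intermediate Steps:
S(x, z) = 12 (S(x, z) = -4*(-3) = 12)
K = 28 (K = (12 + 2)*2 = 14*2 = 28)
Z(T) = 0 (Z(T) = (28*(-2))*0 = -56*0 = 0)
(68 + 309)*(Z(33) - 275) = (68 + 309)*(0 - 275) = 377*(-275) = -103675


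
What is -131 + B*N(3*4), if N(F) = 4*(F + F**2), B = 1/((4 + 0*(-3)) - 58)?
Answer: -1283/9 ≈ -142.56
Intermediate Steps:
B = -1/54 (B = 1/((4 + 0) - 58) = 1/(4 - 58) = 1/(-54) = -1/54 ≈ -0.018519)
N(F) = 4*F + 4*F**2
-131 + B*N(3*4) = -131 - 2*3*4*(1 + 3*4)/27 = -131 - 2*12*(1 + 12)/27 = -131 - 2*12*13/27 = -131 - 1/54*624 = -131 - 104/9 = -1283/9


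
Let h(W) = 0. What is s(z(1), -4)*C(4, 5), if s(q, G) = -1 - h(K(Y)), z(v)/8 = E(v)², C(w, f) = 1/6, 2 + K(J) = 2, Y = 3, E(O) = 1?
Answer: -⅙ ≈ -0.16667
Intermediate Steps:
K(J) = 0 (K(J) = -2 + 2 = 0)
C(w, f) = ⅙
z(v) = 8 (z(v) = 8*1² = 8*1 = 8)
s(q, G) = -1 (s(q, G) = -1 - 1*0 = -1 + 0 = -1)
s(z(1), -4)*C(4, 5) = -1*⅙ = -⅙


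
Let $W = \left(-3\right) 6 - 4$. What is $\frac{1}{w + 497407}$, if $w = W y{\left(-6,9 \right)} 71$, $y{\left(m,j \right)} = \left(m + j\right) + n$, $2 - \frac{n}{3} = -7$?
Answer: $\frac{1}{450547} \approx 2.2195 \cdot 10^{-6}$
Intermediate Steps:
$n = 27$ ($n = 6 - -21 = 6 + 21 = 27$)
$y{\left(m,j \right)} = 27 + j + m$ ($y{\left(m,j \right)} = \left(m + j\right) + 27 = \left(j + m\right) + 27 = 27 + j + m$)
$W = -22$ ($W = -18 - 4 = -22$)
$w = -46860$ ($w = - 22 \left(27 + 9 - 6\right) 71 = \left(-22\right) 30 \cdot 71 = \left(-660\right) 71 = -46860$)
$\frac{1}{w + 497407} = \frac{1}{-46860 + 497407} = \frac{1}{450547}$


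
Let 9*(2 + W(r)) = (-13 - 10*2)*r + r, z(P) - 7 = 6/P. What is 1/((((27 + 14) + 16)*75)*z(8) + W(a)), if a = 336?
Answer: 12/383215 ≈ 3.1314e-5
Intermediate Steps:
z(P) = 7 + 6/P
W(r) = -2 - 32*r/9 (W(r) = -2 + ((-13 - 10*2)*r + r)/9 = -2 + ((-13 - 20)*r + r)/9 = -2 + (-33*r + r)/9 = -2 + (-32*r)/9 = -2 - 32*r/9)
1/((((27 + 14) + 16)*75)*z(8) + W(a)) = 1/((((27 + 14) + 16)*75)*(7 + 6/8) + (-2 - 32/9*336)) = 1/(((41 + 16)*75)*(7 + 6*(⅛)) + (-2 - 3584/3)) = 1/((57*75)*(7 + ¾) - 3590/3) = 1/(4275*(31/4) - 3590/3) = 1/(132525/4 - 3590/3) = 1/(383215/12) = 12/383215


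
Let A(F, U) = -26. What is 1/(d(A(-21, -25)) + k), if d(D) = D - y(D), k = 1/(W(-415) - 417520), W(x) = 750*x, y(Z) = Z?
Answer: -728770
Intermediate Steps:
k = -1/728770 (k = 1/(750*(-415) - 417520) = 1/(-311250 - 417520) = 1/(-728770) = -1/728770 ≈ -1.3722e-6)
d(D) = 0 (d(D) = D - D = 0)
1/(d(A(-21, -25)) + k) = 1/(0 - 1/728770) = 1/(-1/728770) = -728770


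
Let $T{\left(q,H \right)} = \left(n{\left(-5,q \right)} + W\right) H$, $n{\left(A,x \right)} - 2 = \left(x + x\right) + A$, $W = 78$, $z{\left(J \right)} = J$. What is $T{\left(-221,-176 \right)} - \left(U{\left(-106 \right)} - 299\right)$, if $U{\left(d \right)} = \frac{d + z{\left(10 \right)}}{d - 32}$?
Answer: $\frac{1492477}{23} \approx 64890.0$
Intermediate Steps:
$U{\left(d \right)} = \frac{10 + d}{-32 + d}$ ($U{\left(d \right)} = \frac{d + 10}{d - 32} = \frac{10 + d}{-32 + d}$)
$n{\left(A,x \right)} = 2 + A + 2 x$ ($n{\left(A,x \right)} = 2 + \left(\left(x + x\right) + A\right) = 2 + \left(2 x + A\right) = 2 + \left(A + 2 x\right) = 2 + A + 2 x$)
$T{\left(q,H \right)} = H \left(75 + 2 q\right)$ ($T{\left(q,H \right)} = \left(\left(2 - 5 + 2 q\right) + 78\right) H = \left(\left(-3 + 2 q\right) + 78\right) H = \left(75 + 2 q\right) H = H \left(75 + 2 q\right)$)
$T{\left(-221,-176 \right)} - \left(U{\left(-106 \right)} - 299\right) = - 176 \left(75 + 2 \left(-221\right)\right) - \left(\frac{10 - 106}{-32 - 106} - 299\right) = - 176 \left(75 - 442\right) - \left(\frac{1}{-138} \left(-96\right) - 299\right) = \left(-176\right) \left(-367\right) - \left(\left(- \frac{1}{138}\right) \left(-96\right) - 299\right) = 64592 - \left(\frac{16}{23} - 299\right) = 64592 - - \frac{6861}{23} = 64592 + \frac{6861}{23} = \frac{1492477}{23}$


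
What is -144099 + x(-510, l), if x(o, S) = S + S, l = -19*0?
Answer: -144099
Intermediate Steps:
l = 0
x(o, S) = 2*S
-144099 + x(-510, l) = -144099 + 2*0 = -144099 + 0 = -144099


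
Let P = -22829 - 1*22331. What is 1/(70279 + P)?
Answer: 1/25119 ≈ 3.9810e-5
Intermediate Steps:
P = -45160 (P = -22829 - 22331 = -45160)
1/(70279 + P) = 1/(70279 - 45160) = 1/25119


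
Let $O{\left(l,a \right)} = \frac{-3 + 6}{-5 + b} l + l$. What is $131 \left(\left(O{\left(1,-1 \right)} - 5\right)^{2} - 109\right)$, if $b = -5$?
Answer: $- \frac{1185681}{100} \approx -11857.0$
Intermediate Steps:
$O{\left(l,a \right)} = \frac{7 l}{10}$ ($O{\left(l,a \right)} = \frac{-3 + 6}{-5 - 5} l + l = \frac{3}{-10} l + l = 3 \left(- \frac{1}{10}\right) l + l = - \frac{3 l}{10} + l = \frac{7 l}{10}$)
$131 \left(\left(O{\left(1,-1 \right)} - 5\right)^{2} - 109\right) = 131 \left(\left(\frac{7}{10} \cdot 1 - 5\right)^{2} - 109\right) = 131 \left(\left(\frac{7}{10} - 5\right)^{2} - 109\right) = 131 \left(\left(- \frac{43}{10}\right)^{2} - 109\right) = 131 \left(\frac{1849}{100} - 109\right) = 131 \left(- \frac{9051}{100}\right) = - \frac{1185681}{100}$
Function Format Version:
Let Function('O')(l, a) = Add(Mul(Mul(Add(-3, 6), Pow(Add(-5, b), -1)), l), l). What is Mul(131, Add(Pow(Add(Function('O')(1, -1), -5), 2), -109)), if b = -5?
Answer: Rational(-1185681, 100) ≈ -11857.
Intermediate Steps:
Function('O')(l, a) = Mul(Rational(7, 10), l) (Function('O')(l, a) = Add(Mul(Mul(Add(-3, 6), Pow(Add(-5, -5), -1)), l), l) = Add(Mul(Mul(3, Pow(-10, -1)), l), l) = Add(Mul(Mul(3, Rational(-1, 10)), l), l) = Add(Mul(Rational(-3, 10), l), l) = Mul(Rational(7, 10), l))
Mul(131, Add(Pow(Add(Function('O')(1, -1), -5), 2), -109)) = Mul(131, Add(Pow(Add(Mul(Rational(7, 10), 1), -5), 2), -109)) = Mul(131, Add(Pow(Add(Rational(7, 10), -5), 2), -109)) = Mul(131, Add(Pow(Rational(-43, 10), 2), -109)) = Mul(131, Add(Rational(1849, 100), -109)) = Mul(131, Rational(-9051, 100)) = Rational(-1185681, 100)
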